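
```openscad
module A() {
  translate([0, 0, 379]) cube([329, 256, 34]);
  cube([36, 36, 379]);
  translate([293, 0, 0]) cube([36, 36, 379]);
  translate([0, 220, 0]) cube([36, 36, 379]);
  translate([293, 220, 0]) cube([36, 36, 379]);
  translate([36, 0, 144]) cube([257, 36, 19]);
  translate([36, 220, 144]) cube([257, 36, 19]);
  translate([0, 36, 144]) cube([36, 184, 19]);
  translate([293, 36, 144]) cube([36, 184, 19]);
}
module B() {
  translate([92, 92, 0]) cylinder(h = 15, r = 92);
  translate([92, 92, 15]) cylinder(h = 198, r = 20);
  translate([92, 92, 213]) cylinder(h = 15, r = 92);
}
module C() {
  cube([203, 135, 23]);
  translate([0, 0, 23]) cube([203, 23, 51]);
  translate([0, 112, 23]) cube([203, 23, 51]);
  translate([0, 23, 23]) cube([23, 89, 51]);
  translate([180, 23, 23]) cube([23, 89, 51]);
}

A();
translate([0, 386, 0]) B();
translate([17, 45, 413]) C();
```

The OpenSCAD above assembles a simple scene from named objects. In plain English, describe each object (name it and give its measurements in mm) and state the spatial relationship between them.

A is a simple wooden stool: a rectangular seat 329 mm (x) by 256 mm (y), 34 mm thick, top face at z = 413 mm, on four square legs, each 36×36 mm in cross-section. The legs rest on z = 0, each flush with a corner of the seat. Four stretchers, 36 mm wide and 19 mm tall, connect adjacent legs with their undersides at z = 144 mm, each running between the inner faces of the legs it joins and aligned with the legs' outer faces on the other axis.

B is a spool: two coaxial disc flanges of radius 92 mm and thickness 15 mm, joined by a core cylinder of radius 20 mm and height 198 mm. The lower flange rests on z = 0 and the three cylinders share a vertical axis.

C is an open storage box with external size 203×135×74 mm and wall thickness 23 mm (the base is also 23 mm thick). The base covers the whole footprint; the four walls stand on the base, with the y-facing walls full-width and the x-facing walls fitting between their inner faces.

The spool is on the floor beside the stool on its +y side. The open box is on top of the stool.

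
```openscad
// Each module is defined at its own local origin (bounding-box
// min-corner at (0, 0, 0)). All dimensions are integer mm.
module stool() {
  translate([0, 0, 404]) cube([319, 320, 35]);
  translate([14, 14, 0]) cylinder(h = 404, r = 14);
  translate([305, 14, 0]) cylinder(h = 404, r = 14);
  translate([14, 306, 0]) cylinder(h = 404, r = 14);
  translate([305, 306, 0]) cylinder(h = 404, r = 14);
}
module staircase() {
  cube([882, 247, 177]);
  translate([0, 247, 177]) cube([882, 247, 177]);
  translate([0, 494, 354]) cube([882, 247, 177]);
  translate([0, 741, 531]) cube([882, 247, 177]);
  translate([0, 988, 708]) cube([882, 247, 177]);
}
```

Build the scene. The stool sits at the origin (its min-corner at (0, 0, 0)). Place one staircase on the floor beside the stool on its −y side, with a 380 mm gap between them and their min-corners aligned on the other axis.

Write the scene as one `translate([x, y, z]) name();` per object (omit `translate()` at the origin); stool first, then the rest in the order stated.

stool();
translate([0, -1615, 0]) staircase();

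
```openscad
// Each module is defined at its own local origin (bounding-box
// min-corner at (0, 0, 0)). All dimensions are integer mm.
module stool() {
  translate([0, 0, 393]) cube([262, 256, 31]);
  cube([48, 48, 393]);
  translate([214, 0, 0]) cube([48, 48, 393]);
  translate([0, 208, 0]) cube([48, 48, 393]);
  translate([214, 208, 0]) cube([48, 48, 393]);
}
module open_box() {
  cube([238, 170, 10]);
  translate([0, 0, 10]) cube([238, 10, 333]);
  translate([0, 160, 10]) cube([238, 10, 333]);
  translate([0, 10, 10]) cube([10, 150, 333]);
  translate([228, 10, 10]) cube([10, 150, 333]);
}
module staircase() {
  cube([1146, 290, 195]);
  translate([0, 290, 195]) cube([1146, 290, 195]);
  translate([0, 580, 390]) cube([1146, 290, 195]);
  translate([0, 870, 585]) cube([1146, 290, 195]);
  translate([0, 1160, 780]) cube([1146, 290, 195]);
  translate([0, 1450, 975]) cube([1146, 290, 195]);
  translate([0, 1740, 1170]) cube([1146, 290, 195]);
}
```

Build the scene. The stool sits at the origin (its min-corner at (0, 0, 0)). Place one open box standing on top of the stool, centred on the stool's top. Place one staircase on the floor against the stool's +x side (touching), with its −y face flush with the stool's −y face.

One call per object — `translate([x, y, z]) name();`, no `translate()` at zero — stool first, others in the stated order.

stool();
translate([12, 43, 424]) open_box();
translate([262, 0, 0]) staircase();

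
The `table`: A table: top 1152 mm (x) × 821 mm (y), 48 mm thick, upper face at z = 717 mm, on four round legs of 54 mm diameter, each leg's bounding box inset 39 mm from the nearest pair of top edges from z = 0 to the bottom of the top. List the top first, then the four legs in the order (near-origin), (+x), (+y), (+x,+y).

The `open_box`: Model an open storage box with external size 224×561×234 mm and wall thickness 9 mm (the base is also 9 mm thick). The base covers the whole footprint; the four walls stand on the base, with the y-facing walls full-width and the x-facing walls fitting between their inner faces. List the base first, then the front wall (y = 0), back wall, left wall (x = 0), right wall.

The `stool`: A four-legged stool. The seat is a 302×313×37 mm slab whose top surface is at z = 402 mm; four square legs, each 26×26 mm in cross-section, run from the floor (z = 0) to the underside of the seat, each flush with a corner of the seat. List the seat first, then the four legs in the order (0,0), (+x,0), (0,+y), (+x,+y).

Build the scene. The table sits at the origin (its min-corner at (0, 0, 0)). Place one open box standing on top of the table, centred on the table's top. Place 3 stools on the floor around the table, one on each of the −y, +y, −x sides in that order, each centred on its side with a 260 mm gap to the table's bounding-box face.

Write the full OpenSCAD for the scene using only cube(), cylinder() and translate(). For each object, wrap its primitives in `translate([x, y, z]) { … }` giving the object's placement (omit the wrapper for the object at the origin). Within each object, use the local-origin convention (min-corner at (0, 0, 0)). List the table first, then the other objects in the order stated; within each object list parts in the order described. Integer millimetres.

translate([0, 0, 669]) cube([1152, 821, 48]);
translate([66, 66, 0]) cylinder(h = 669, r = 27);
translate([1086, 66, 0]) cylinder(h = 669, r = 27);
translate([66, 755, 0]) cylinder(h = 669, r = 27);
translate([1086, 755, 0]) cylinder(h = 669, r = 27);
translate([464, 130, 717]) {
  cube([224, 561, 9]);
  translate([0, 0, 9]) cube([224, 9, 225]);
  translate([0, 552, 9]) cube([224, 9, 225]);
  translate([0, 9, 9]) cube([9, 543, 225]);
  translate([215, 9, 9]) cube([9, 543, 225]);
}
translate([425, -573, 0]) {
  translate([0, 0, 365]) cube([302, 313, 37]);
  cube([26, 26, 365]);
  translate([276, 0, 0]) cube([26, 26, 365]);
  translate([0, 287, 0]) cube([26, 26, 365]);
  translate([276, 287, 0]) cube([26, 26, 365]);
}
translate([425, 1081, 0]) {
  translate([0, 0, 365]) cube([302, 313, 37]);
  cube([26, 26, 365]);
  translate([276, 0, 0]) cube([26, 26, 365]);
  translate([0, 287, 0]) cube([26, 26, 365]);
  translate([276, 287, 0]) cube([26, 26, 365]);
}
translate([-562, 254, 0]) {
  translate([0, 0, 365]) cube([302, 313, 37]);
  cube([26, 26, 365]);
  translate([276, 0, 0]) cube([26, 26, 365]);
  translate([0, 287, 0]) cube([26, 26, 365]);
  translate([276, 287, 0]) cube([26, 26, 365]);
}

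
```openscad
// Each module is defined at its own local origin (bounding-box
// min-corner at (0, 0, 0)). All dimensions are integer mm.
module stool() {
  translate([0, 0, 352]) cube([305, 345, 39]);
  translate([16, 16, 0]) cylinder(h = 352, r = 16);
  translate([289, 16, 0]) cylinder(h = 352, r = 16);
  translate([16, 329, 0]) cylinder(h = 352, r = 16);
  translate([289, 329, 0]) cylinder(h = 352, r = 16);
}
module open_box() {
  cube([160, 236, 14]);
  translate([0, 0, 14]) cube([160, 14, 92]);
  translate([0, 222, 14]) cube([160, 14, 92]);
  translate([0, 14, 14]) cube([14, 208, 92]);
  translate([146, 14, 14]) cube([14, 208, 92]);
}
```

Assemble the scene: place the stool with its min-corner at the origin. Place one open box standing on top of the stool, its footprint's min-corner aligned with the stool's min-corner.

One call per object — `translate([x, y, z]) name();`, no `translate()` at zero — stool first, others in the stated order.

stool();
translate([0, 0, 391]) open_box();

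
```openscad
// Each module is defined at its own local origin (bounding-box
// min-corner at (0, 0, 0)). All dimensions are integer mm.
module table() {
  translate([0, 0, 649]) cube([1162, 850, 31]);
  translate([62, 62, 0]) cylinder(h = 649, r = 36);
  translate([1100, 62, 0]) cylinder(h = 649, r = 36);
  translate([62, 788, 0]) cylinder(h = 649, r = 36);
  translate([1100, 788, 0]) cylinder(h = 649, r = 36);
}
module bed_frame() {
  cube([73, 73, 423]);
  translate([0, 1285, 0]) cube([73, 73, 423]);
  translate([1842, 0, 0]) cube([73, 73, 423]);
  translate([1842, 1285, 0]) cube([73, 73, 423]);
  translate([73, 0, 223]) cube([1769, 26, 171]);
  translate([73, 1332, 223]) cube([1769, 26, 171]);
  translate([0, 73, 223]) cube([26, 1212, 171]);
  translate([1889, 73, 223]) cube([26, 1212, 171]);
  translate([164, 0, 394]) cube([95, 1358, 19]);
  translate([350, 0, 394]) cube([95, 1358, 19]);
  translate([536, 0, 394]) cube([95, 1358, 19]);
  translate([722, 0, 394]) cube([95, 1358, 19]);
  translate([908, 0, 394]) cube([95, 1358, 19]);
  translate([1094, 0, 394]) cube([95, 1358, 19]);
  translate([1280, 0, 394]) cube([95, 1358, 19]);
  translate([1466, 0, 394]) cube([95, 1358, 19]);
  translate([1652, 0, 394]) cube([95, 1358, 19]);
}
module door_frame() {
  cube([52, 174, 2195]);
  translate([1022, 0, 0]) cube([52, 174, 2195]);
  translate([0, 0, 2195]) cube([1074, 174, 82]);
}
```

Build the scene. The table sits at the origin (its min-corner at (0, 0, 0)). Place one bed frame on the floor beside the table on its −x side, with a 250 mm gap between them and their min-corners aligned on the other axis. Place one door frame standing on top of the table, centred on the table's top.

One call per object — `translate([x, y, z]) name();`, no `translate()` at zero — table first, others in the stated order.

table();
translate([-2165, 0, 0]) bed_frame();
translate([44, 338, 680]) door_frame();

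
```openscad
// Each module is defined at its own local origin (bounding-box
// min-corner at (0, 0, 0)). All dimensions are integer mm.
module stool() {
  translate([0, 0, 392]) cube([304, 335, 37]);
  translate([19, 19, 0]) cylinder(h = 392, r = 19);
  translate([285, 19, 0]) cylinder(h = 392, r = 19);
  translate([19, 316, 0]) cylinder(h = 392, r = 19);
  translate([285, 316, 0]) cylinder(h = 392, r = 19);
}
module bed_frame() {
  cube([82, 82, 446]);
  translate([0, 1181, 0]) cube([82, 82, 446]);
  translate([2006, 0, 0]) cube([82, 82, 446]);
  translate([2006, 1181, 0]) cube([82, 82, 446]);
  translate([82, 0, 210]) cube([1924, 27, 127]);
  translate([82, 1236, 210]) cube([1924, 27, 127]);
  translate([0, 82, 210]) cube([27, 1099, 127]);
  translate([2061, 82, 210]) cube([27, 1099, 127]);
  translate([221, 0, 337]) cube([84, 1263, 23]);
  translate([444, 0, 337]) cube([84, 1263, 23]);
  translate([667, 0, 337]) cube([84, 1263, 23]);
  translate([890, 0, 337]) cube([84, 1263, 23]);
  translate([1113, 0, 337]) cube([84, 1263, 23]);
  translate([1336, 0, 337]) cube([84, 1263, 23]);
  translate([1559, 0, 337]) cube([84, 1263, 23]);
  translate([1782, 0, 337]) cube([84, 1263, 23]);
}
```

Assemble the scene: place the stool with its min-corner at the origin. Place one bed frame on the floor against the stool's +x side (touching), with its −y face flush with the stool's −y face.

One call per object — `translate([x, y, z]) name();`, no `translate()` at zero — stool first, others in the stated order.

stool();
translate([304, 0, 0]) bed_frame();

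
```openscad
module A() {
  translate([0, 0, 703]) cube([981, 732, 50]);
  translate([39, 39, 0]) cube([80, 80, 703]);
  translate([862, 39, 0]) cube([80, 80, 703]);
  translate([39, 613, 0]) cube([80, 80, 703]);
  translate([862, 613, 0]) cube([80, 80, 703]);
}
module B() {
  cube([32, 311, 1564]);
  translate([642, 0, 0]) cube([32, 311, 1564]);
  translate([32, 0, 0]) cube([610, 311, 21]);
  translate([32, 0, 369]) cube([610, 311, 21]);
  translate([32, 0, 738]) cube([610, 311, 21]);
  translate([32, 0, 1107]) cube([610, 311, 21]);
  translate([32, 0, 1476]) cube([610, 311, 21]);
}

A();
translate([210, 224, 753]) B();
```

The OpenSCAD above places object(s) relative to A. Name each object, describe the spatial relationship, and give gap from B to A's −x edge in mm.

A is a table. B is a bookshelf. The bookshelf is on top of the table. The gap from the bookshelf to the table's −x edge is 210 mm.

The bookshelf's min-x is at 210; the table's min-x is 0; gap = 210 mm.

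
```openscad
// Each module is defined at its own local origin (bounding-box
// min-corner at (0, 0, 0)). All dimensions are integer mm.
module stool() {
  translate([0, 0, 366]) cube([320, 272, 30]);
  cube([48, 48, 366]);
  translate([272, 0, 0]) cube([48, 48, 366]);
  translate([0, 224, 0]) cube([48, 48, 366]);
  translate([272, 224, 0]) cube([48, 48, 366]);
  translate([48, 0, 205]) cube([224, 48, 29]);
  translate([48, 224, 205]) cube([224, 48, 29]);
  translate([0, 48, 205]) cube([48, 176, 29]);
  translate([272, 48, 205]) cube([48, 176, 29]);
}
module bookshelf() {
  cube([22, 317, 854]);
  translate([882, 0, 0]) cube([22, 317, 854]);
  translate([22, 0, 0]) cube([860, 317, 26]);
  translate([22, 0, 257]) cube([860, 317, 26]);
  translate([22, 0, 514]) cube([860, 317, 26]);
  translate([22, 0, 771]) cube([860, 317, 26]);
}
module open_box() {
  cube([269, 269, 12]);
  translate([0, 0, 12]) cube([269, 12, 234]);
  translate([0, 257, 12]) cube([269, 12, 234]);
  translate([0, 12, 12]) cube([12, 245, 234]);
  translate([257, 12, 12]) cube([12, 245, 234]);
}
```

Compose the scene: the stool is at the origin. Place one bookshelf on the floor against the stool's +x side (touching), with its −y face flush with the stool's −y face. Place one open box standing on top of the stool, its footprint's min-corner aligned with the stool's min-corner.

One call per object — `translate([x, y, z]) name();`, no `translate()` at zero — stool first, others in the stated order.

stool();
translate([320, 0, 0]) bookshelf();
translate([0, 0, 396]) open_box();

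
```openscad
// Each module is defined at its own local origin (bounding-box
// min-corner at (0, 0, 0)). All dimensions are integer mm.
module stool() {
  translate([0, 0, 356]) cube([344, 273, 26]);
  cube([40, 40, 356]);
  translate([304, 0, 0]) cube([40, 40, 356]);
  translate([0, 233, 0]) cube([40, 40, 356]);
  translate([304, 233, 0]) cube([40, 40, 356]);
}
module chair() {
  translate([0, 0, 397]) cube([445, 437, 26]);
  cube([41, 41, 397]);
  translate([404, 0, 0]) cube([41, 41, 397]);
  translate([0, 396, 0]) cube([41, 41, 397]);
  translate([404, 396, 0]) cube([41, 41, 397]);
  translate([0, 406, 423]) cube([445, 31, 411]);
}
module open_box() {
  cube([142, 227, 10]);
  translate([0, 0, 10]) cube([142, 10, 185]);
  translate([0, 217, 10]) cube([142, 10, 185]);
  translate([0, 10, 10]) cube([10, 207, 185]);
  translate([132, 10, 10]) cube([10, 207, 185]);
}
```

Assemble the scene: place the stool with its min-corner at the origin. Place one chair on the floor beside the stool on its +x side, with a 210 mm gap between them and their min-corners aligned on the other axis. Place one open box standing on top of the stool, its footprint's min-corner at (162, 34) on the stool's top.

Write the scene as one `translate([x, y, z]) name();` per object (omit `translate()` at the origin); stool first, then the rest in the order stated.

stool();
translate([554, 0, 0]) chair();
translate([162, 34, 382]) open_box();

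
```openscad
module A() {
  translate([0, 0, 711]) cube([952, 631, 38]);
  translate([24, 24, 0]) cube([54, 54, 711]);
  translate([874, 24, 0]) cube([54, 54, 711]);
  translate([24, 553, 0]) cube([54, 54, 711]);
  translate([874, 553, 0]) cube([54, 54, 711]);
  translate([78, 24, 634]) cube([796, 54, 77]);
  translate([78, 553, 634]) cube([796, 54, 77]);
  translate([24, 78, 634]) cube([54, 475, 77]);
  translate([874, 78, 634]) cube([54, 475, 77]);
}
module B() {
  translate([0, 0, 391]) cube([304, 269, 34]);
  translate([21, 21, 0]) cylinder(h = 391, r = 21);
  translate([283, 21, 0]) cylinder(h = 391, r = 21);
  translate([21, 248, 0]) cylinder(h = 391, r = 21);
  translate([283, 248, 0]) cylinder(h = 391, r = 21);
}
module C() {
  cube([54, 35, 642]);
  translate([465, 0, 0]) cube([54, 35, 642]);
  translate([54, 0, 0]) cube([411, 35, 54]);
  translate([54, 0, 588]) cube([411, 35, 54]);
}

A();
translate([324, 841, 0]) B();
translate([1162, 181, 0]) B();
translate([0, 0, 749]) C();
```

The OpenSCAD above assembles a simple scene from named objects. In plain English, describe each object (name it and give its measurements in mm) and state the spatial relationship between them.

A is a table: top 952 mm (x) × 631 mm (y), 38 mm thick, upper face at z = 749 mm, on four 54×54 mm square legs, each inset 24 mm from the nearest pair of top edges, running from z = 0 to the bottom of the top. Four apron rails, 54 mm thick and 77 mm tall, run between adjacent legs with their top edges flush with the underside of the top and their outer faces flush with the legs' outer faces.

B is a simple wooden stool: a rectangular seat 304 mm (x) by 269 mm (y), 34 mm thick, top face at z = 425 mm, on four round legs, each 42 mm in diameter. The legs rest on z = 0, each leg's axis is inset half a diameter from the nearest pair of seat edges (so the leg's bounding box is flush with the corner).

C is a picture frame with a 411×534 mm rectangular opening (x by z) and a uniform 54 mm border on every side. Frame depth is 35 mm along y. It is built from two vertical stiles running the full outside height and two horizontal rails spanning the gap between the stiles.

Two stools sit around the table at the +y, +x sides. The picture frame is on top of the table.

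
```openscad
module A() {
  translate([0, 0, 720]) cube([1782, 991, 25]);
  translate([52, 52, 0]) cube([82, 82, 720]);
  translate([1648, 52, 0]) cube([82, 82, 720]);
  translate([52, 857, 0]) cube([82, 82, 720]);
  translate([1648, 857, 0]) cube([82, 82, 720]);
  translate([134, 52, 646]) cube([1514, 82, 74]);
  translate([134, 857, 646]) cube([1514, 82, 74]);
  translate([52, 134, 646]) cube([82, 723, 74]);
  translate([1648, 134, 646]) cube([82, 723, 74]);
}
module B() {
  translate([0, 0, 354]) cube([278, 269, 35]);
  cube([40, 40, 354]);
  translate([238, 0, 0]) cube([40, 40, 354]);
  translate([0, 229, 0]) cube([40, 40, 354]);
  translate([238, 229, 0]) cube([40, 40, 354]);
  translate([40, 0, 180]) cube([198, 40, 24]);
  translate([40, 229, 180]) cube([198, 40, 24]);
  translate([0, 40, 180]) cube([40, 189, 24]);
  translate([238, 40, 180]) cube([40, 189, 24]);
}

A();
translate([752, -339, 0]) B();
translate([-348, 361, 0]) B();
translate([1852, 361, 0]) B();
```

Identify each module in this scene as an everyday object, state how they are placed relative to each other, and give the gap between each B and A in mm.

A is a table. B is a stool. Three stools sit around the table at the −y, −x, +x sides. The gap between each stool and the table is 70 mm.

Each stool's nearest face is 70 mm from the table's bounding box.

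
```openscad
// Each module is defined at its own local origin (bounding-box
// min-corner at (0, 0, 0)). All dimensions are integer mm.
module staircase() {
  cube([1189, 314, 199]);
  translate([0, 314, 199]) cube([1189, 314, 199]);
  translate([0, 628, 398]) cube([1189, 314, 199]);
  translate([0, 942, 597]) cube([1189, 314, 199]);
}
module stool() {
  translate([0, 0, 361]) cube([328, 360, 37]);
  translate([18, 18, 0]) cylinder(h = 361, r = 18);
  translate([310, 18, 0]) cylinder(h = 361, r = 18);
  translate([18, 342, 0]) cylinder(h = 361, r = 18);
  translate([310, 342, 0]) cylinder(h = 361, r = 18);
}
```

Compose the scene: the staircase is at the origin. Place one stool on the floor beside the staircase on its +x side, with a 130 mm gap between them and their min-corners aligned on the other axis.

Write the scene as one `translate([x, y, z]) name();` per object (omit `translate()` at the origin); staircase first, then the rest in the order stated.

staircase();
translate([1319, 0, 0]) stool();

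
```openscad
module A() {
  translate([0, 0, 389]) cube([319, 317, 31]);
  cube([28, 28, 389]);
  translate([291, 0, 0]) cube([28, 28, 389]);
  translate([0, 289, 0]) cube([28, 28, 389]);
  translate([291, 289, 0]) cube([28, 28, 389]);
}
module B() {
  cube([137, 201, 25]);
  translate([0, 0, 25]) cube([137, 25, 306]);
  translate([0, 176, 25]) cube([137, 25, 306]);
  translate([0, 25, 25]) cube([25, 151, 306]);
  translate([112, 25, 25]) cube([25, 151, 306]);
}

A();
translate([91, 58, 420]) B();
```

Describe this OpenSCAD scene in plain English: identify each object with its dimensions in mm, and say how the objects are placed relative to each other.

A is a four-legged stool. The seat is a 319×317×31 mm slab whose top surface is at z = 420 mm; four square legs, each 28×28 mm in cross-section, run from the floor (z = 0) to the underside of the seat, each flush with a corner of the seat.

B is an open-topped rectangular box: outside dimensions 137×201×331 mm, with a uniform wall and base thickness of 25 mm. The base is a full 137×201 slab on the floor; four walls sit on top of the base. The front and back walls (the −y and +y sides) span the full width; the two side walls fit between them.

The open box is on top of the stool, centred.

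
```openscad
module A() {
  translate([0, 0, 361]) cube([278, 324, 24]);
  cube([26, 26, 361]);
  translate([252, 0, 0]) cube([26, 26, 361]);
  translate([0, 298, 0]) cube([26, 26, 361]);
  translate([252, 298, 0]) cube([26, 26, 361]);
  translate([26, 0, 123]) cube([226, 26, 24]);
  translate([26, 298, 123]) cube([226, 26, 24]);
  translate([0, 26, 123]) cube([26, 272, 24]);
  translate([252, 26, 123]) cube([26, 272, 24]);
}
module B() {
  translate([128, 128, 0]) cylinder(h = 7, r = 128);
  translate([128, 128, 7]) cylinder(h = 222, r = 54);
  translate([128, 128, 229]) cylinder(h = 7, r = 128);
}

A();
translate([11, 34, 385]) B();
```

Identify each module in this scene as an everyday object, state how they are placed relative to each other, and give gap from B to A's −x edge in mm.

The spool's min-x is at 11; the stool's min-x is 0; gap = 11 mm.

A is a stool. B is a spool. The spool is on top of the stool, centred. The gap from the spool to the stool's −x edge is 11 mm.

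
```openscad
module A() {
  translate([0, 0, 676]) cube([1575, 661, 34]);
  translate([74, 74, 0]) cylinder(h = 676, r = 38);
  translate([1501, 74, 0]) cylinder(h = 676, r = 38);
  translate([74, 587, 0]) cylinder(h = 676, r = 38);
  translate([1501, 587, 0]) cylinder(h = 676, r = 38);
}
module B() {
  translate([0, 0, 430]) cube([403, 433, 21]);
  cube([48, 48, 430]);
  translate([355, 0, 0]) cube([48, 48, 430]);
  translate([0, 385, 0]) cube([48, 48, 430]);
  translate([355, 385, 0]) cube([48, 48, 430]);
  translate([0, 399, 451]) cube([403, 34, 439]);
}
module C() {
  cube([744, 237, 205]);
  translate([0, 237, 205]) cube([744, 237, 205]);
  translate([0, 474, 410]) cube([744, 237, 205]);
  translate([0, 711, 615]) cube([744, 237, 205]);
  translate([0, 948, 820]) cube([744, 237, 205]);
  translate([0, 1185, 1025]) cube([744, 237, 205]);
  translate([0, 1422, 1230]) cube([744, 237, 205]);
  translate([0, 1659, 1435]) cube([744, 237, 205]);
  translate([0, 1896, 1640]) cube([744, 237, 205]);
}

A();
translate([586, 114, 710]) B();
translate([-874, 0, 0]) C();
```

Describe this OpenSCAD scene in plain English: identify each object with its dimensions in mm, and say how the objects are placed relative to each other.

A is a table with a 1575×661 mm rectangular top, 34 mm thick, top surface at z = 710 mm, supported by four round legs of 76 mm diameter, each leg's bounding box inset 36 mm from the nearest pair of top edges, running from the floor.

B is a chair. The seat is a 403×433×21 mm slab with its top at z = 451 mm, on four 48×48 mm corner legs (flush with the seat edges, standing on z = 0). A flat backrest 34 mm thick, 439 mm tall, spans the full seat width and rises from the seat top along its +y edge, rear face flush with the rear of the seat.

C is a straight staircase of 9 solid steps. Each step is 744 mm wide (x), 237 mm deep (y, the going) and 205 mm tall (the rise). The first step rests on the floor; each subsequent step sits one going further in +y and one rise higher in +z, directly behind and above the previous step with no overlap.

The chair is on top of the table, centred. The staircase is on the floor beside the table on its −x side.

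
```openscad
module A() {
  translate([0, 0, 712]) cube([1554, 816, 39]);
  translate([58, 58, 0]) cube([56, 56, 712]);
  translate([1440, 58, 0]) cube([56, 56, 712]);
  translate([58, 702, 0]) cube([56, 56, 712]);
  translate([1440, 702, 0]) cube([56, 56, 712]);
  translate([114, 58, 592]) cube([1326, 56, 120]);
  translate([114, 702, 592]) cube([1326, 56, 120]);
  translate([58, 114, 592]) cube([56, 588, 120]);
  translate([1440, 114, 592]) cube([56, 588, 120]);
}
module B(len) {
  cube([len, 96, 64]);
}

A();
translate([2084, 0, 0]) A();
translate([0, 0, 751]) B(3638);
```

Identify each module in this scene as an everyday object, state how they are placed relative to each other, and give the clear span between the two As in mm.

Second table starts at x = 2084; first ends at x = 1554; clear span = 2084 − 1554 = 530 mm.

A is a table. B is a beam. A beam spans the tops of two tables. The clear span between the two tables is 530 mm.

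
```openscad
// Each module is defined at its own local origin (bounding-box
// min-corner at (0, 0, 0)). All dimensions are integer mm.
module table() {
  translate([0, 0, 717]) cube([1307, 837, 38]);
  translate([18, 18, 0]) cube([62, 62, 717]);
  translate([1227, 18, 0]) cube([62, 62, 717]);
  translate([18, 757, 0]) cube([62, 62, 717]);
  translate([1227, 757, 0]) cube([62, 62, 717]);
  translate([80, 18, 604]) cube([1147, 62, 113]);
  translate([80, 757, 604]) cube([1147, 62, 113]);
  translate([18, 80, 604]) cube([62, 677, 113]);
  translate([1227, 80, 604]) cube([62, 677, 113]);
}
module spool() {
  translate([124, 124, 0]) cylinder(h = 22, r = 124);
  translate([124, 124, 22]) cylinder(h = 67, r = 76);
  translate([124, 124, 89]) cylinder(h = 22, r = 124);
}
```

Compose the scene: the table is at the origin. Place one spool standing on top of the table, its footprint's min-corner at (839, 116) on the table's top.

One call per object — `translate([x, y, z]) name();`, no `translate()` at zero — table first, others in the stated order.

table();
translate([839, 116, 755]) spool();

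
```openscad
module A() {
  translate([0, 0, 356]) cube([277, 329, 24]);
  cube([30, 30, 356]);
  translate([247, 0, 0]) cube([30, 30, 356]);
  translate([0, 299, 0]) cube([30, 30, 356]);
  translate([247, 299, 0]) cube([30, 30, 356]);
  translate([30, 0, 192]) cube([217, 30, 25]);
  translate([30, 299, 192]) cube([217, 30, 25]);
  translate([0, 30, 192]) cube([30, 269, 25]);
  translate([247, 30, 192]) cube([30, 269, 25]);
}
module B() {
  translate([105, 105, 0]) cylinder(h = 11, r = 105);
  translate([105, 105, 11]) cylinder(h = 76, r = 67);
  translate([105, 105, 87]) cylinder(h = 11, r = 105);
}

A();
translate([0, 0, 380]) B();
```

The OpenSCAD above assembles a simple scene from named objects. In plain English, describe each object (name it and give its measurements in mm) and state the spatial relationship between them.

A is a simple wooden stool: a rectangular seat 277 mm (x) by 329 mm (y), 24 mm thick, top face at z = 380 mm, on four square legs, each 30×30 mm in cross-section. The legs rest on z = 0, each flush with a corner of the seat. Four stretchers, 30 mm wide and 25 mm tall, connect adjacent legs with their undersides at z = 192 mm, each running between the inner faces of the legs it joins and aligned with the legs' outer faces on the other axis.

B is a spool: two coaxial disc flanges of radius 105 mm and thickness 11 mm, joined by a core cylinder of radius 67 mm and height 76 mm. The lower flange rests on z = 0 and the three cylinders share a vertical axis.

The spool is on top of the stool.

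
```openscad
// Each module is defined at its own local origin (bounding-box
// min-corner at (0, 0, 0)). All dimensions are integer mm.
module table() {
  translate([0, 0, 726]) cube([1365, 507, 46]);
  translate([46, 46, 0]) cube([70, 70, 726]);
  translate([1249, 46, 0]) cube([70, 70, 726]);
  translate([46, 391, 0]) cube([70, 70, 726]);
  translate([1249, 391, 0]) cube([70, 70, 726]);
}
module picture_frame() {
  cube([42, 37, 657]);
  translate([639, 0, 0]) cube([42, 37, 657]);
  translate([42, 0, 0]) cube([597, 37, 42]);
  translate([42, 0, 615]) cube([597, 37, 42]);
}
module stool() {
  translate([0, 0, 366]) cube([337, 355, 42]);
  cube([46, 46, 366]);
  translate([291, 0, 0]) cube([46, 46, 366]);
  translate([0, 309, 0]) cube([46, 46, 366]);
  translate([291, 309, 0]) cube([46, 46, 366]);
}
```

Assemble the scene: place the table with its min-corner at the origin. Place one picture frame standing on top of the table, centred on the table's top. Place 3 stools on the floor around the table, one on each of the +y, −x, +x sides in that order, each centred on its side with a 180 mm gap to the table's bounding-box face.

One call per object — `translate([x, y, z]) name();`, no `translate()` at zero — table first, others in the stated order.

table();
translate([342, 235, 772]) picture_frame();
translate([514, 687, 0]) stool();
translate([-517, 76, 0]) stool();
translate([1545, 76, 0]) stool();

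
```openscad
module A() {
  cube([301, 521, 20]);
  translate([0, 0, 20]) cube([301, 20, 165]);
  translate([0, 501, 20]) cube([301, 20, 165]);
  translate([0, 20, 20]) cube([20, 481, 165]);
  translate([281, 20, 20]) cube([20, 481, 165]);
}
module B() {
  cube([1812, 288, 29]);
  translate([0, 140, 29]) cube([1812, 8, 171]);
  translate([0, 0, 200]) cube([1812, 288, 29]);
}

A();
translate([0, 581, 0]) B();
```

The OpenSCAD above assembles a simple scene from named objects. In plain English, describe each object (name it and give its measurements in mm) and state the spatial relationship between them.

A is an open-topped rectangular box: outside dimensions 301×521×185 mm, with a uniform wall and base thickness of 20 mm. The base is a full 301×521 slab on the floor; four walls sit on top of the base. The front and back walls (the −y and +y sides) span the full width; the two side walls fit between them.

B is an I-beam lying along x, 1812 mm long. Overall section height 229 mm. Two flanges 288 mm wide (y) and 29 mm thick, one on the floor and one at the top; a web 8 mm thick runs between them, centred on the flange width.

The I-beam is on the floor beside the open box on its +y side.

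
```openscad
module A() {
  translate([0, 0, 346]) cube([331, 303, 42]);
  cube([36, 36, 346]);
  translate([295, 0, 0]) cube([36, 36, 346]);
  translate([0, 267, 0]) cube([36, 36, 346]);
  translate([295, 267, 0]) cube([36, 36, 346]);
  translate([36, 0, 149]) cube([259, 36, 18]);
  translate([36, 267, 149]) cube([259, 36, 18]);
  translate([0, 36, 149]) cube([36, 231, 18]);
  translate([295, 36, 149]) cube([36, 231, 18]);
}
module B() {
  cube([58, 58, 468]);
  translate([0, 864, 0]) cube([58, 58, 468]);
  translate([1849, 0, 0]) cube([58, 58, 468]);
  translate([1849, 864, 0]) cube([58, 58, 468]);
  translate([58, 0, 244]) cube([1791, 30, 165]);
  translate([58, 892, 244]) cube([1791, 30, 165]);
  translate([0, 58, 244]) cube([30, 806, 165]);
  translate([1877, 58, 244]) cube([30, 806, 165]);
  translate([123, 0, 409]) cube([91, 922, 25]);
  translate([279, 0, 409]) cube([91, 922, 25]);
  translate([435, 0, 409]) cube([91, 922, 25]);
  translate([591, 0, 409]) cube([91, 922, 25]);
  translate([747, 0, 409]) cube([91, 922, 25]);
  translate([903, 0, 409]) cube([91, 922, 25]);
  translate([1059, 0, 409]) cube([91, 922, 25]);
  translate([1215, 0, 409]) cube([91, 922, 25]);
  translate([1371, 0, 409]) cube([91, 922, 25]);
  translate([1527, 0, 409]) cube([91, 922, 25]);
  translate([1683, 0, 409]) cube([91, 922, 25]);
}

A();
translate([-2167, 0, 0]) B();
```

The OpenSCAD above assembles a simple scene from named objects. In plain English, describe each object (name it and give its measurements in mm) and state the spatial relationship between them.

A is a four-legged stool. The seat is a 331×303×42 mm slab whose top surface is at z = 388 mm; four square legs, each 36×36 mm in cross-section, run from the floor (z = 0) to the underside of the seat, each flush with a corner of the seat. Four stretchers, 36 mm wide and 18 mm tall, connect adjacent legs with their undersides at z = 149 mm, each running between the inner faces of the legs it joins and aligned with the legs' outer faces on the other axis.

B is a bed frame 1907 mm long (x) by 922 mm wide (y). Four 58×58 mm corner posts, 468 mm tall, at the corners of the footprint. Four rails of 30 mm thickness and 165 mm height run between adjacent posts with their undersides at z = 244 mm, their outer faces flush with the outside of the frame (the two x-running rails run between the posts' inner faces; the two y-running rails run between the posts' inner faces). 11 slats, each 91 mm wide (x) and 25 mm thick, lie across the top of the two x-running rails, running the full 922 mm width of the frame in y; the slats are evenly spaced along x between the inner faces of the end posts with equal gaps (rounded down to the nearest mm) at the −x end and between each pair — any rounding remainder accumulates at the +x end.

The bed frame is on the floor beside the stool on its −x side.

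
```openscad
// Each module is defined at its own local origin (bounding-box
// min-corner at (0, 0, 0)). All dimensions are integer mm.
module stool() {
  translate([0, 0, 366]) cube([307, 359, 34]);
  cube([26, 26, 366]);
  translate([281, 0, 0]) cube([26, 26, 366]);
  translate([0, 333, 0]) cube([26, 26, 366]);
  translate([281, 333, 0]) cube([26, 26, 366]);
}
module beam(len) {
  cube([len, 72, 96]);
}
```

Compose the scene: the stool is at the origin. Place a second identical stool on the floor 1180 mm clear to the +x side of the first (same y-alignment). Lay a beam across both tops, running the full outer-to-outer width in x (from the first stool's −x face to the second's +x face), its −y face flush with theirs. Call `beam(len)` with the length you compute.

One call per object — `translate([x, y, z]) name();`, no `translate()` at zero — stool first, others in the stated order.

stool();
translate([1487, 0, 0]) stool();
translate([0, 0, 400]) beam(1794);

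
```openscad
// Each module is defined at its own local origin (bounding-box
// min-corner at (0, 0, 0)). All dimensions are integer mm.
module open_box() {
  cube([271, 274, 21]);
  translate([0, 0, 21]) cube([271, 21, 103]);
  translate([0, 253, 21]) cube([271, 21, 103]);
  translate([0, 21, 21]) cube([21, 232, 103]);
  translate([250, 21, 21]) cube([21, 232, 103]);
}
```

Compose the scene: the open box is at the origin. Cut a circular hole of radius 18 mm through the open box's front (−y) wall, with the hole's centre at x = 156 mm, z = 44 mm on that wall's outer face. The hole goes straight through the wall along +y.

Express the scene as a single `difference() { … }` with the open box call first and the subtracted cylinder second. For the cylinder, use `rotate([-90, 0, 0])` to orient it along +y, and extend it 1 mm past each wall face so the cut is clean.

difference() {
  open_box();
  translate([156, -1, 44]) rotate([-90, 0, 0]) cylinder(h = 23, r = 18);
}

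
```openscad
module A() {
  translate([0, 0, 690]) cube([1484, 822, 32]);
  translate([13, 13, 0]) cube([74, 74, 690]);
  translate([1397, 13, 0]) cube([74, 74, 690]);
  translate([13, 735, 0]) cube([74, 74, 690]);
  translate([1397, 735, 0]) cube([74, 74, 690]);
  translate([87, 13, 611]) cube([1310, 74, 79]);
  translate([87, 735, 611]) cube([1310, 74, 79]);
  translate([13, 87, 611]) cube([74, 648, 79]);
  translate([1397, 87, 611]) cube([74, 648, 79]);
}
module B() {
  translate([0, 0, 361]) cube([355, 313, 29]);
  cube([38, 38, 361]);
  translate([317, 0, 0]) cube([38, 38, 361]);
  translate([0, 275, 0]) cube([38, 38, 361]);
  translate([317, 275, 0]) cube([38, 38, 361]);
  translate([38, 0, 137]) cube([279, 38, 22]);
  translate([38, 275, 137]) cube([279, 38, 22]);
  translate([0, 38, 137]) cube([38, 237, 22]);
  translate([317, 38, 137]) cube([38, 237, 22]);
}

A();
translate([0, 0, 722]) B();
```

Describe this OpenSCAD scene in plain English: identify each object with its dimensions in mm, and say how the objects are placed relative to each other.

A is a table: top 1484 mm (x) × 822 mm (y), 32 mm thick, upper face at z = 722 mm, on four 74×74 mm square legs, each inset 13 mm from the nearest pair of top edges, running from z = 0 to the bottom of the top. Four apron rails, 74 mm thick and 79 mm tall, run between adjacent legs with their top edges flush with the underside of the top and their outer faces flush with the legs' outer faces.

B is a four-legged stool. The seat is 355×313 mm, 29 mm thick, top at z = 390 mm. It stands on four square legs, each 38×38 mm in cross-section, from z = 0 to the seat underside, each flush with a corner of the seat. Four stretchers, 38 mm wide and 22 mm tall, connect adjacent legs with their undersides at z = 137 mm, each running between the inner faces of the legs it joins and aligned with the legs' outer faces on the other axis.

The stool is on top of the table.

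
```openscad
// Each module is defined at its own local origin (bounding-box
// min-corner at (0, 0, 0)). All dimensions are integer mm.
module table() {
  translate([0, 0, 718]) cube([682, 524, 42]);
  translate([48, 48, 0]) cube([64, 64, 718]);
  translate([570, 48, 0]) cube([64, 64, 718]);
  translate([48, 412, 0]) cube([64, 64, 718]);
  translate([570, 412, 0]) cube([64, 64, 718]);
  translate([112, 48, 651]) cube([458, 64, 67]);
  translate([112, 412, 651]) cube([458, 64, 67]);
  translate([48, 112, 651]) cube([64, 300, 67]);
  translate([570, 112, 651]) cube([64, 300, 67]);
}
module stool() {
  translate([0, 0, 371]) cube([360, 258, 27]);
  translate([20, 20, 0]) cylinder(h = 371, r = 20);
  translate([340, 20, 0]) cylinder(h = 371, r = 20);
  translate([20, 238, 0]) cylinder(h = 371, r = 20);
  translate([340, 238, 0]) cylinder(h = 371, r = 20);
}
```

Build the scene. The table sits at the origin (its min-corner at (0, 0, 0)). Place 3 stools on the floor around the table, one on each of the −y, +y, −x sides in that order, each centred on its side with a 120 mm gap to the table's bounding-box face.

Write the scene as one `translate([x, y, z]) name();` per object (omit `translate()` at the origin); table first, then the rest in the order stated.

table();
translate([161, -378, 0]) stool();
translate([161, 644, 0]) stool();
translate([-480, 133, 0]) stool();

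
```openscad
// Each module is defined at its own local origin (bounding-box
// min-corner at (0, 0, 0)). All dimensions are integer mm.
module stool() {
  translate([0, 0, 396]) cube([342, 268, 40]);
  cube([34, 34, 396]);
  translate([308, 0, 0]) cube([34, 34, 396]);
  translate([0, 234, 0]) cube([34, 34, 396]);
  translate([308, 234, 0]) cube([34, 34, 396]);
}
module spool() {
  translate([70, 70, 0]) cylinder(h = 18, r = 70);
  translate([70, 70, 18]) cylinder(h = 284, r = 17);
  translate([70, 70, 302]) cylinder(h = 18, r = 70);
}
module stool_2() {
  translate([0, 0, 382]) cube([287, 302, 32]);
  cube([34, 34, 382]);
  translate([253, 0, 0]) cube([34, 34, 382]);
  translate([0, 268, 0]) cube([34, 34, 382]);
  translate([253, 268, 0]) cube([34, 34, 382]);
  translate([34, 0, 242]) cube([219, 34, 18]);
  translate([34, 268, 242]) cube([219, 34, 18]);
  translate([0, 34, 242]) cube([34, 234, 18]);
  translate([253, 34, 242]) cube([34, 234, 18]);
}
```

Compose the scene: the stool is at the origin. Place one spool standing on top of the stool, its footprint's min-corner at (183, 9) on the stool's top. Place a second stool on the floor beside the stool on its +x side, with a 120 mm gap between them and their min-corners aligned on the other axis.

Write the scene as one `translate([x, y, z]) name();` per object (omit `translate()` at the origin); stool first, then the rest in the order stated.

stool();
translate([183, 9, 436]) spool();
translate([462, 0, 0]) stool_2();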